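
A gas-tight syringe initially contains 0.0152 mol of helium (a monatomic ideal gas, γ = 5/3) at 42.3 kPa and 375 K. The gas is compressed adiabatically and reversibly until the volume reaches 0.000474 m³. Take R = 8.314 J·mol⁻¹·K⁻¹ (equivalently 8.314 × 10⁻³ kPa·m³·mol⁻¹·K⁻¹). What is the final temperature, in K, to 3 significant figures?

From PV = nRT: V₁ = nRT₁/P₁ = 0.001120 m³.
Adiabatic (γ = 5/3), T V^(γ−1) and P V^γ constant: T₂ = T₁·(V₁/V₂)^(γ−1) = 665.4 K; P₂ = P₁·(V₁/V₂)^γ = 177.4 kPa.

T₂ ≈ 665 K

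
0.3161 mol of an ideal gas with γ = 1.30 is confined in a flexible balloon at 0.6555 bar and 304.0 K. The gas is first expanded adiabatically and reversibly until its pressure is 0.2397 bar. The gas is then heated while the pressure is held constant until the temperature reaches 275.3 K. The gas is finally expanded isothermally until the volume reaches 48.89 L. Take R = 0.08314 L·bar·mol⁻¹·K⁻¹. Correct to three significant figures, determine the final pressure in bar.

P₄ ≈ 0.148 bar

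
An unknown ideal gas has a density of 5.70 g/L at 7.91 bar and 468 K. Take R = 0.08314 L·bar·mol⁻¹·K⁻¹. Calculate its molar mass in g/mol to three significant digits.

M ≈ 28.0 g/mol

ρ = PM/(RT) ⇒ M = ρRT/P = (5.70 × 0.08314 × 468.0) / 7.91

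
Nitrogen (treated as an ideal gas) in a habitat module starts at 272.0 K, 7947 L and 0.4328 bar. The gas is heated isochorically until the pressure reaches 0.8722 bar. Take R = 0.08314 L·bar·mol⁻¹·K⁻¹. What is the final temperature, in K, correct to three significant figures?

Isochoric, so P/T is constant: V₂ = V₁; T₂ = T₁·(P₂/P₁) = 548.1 K.

T₂ ≈ 548 K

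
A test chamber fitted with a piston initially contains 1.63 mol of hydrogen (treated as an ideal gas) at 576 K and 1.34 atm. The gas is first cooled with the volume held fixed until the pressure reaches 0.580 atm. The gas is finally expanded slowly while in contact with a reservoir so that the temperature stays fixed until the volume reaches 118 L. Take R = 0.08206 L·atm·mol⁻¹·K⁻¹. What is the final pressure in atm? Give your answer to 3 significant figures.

From PV = nRT: V₁ = nRT₁/P₁ = 57.50 L.
V constant ⇒ P ∝ T: V₂ = V₁; T₂ = T₁·(P₂/P₁) = 249.3 K.
Isothermal, so P V is constant: T₃ = T₂; P₃ = P₂·(V₂/V₃) = 0.2826 atm.

P₃ ≈ 0.283 atm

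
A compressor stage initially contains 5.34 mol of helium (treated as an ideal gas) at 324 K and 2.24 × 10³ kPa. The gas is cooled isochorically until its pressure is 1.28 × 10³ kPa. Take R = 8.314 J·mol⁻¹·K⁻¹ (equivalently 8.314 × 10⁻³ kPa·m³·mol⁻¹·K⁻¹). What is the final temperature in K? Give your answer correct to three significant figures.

T₂ ≈ 185 K

From PV = nRT: V₁ = nRT₁/P₁ = 0.006422 m³.
Isochoric, so P/T is constant: V₂ = V₁; T₂ = T₁·(P₂/P₁) = 185.1 K.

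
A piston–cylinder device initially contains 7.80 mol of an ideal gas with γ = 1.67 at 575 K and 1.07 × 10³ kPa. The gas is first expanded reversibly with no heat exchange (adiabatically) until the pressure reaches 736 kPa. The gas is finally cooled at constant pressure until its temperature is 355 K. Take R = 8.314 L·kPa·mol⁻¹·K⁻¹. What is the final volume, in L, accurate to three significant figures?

V₃ ≈ 31.3 L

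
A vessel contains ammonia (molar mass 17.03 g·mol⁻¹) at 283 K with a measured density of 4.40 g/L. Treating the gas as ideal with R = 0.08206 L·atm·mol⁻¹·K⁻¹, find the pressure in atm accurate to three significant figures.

ρ = PM/(RT) ⇒ P = ρRT/M = (4.40 × 0.08206 × 283.0) / 17.03

P ≈ 6.00 atm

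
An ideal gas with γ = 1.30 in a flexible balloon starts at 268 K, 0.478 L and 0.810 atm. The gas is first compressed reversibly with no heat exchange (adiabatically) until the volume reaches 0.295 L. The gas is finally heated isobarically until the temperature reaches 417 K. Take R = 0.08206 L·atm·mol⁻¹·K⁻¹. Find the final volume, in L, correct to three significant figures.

Adiabatic (γ = 1.30), T V^(γ−1) and P V^γ constant: T₂ = T₁·(V₁/V₂)^(γ−1) = 309.8 K; P₂ = P₁·(V₁/V₂)^γ = 1.517 atm.
Isobaric, so V/T is constant: P₃ = P₂; V₃ = V₂·(T₃/T₂) = 0.3971 L.

V₃ ≈ 0.397 L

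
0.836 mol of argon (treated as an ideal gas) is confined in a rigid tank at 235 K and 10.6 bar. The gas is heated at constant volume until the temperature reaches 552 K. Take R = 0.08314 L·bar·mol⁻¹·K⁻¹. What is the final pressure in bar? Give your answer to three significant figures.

From PV = nRT: V₁ = nRT₁/P₁ = 1.541 L.
Isochoric, so P/T is constant: V₂ = V₁; P₂ = P₁·(T₂/T₁) = 24.90 bar.

P₂ ≈ 24.9 bar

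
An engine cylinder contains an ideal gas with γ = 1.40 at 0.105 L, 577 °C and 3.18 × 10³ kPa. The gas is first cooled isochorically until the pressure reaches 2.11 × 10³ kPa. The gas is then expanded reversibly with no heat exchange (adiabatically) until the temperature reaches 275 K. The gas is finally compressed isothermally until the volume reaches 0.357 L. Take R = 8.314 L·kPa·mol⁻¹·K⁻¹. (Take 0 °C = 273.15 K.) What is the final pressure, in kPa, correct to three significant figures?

Convert: T₁ = 850.1 K.
V constant ⇒ P ∝ T: V₂ = V₁; T₂ = T₁·(P₂/P₁) = 564.1 K.
Reversible adiabatic, γ = 1.40: P₃ = P₂·(T₃/T₂)^(γ/(γ−1)) = 170.7 kPa; V₃ = V₂·(T₂/T₃)^(1/(γ−1)) = 0.6328 L.
Isothermal, so P V is constant: T₄ = T₃; P₄ = P₃·(V₃/V₄) = 302.5 kPa.

P₄ ≈ 303 kPa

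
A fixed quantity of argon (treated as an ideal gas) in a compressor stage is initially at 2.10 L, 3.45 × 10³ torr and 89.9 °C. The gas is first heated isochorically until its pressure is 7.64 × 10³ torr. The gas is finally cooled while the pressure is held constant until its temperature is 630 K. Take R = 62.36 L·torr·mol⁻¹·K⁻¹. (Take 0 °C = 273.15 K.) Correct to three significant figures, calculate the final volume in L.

V₃ ≈ 1.65 L

Convert: T₁ = 363.0 K.
V constant ⇒ P ∝ T: V₂ = V₁; T₂ = T₁·(P₂/P₁) = 804.0 K.
P constant ⇒ V ∝ T: P₃ = P₂; V₃ = V₂·(T₃/T₂) = 1.646 L.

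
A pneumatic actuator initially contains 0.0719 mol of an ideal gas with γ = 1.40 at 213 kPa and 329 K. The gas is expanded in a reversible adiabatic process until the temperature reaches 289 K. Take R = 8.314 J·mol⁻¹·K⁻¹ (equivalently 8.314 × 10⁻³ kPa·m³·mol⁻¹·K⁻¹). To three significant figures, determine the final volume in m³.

From PV = nRT: V₁ = nRT₁/P₁ = 0.0009233 m³.
Reversible adiabatic, γ = 1.40: P₂ = P₁·(T₂/T₁)^(γ/(γ−1)) = 135.3 kPa; V₂ = V₁·(T₁/T₂)^(1/(γ−1)) = 0.001277 m³.

V₂ ≈ 0.00128 m³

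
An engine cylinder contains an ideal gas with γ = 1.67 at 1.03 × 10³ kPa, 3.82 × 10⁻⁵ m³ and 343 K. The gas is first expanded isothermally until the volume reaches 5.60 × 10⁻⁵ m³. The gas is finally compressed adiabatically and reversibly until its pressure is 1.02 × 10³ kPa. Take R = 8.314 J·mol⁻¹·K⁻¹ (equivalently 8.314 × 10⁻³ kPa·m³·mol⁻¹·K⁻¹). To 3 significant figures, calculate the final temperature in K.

T₃ ≈ 398 K

Isothermal, so P V is constant: T₂ = T₁; P₂ = P₁·(V₁/V₂) = 702.6 kPa.
Reversible adiabatic, γ = 1.67: T₃ = T₂·(P₃/P₂)^((γ−1)/γ) = 398.3 K; V₃ = V₂·(P₂/P₃)^(1/γ) = 4.480e-05 m³.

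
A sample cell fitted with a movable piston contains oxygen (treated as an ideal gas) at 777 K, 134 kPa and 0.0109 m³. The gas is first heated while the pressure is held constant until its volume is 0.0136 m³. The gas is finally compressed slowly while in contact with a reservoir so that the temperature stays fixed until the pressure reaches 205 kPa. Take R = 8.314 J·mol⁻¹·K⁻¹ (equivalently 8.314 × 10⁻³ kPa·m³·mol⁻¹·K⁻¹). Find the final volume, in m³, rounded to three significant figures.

V₃ ≈ 0.00889 m³

Isobaric, so V/T is constant: P₂ = P₁; T₂ = T₁·(V₂/V₁) = 969.5 K.
Isothermal, so P V is constant: T₃ = T₂; V₃ = V₂·(P₂/P₃) = 0.008890 m³.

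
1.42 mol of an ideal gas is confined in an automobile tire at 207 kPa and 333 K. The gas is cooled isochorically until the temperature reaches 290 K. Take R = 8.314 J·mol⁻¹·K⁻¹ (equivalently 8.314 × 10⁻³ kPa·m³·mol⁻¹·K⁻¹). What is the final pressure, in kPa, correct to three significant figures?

P₂ ≈ 180 kPa

From PV = nRT: V₁ = nRT₁/P₁ = 0.01899 m³.
Isochoric, so P/T is constant: V₂ = V₁; P₂ = P₁·(T₂/T₁) = 180.3 kPa.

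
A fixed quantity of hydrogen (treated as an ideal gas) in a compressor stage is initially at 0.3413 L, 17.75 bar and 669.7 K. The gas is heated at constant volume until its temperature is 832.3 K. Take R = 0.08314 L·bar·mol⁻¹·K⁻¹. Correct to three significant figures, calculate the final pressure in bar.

Isochoric, so P/T is constant: V₂ = V₁; P₂ = P₁·(T₂/T₁) = 22.06 bar.

P₂ ≈ 22.1 bar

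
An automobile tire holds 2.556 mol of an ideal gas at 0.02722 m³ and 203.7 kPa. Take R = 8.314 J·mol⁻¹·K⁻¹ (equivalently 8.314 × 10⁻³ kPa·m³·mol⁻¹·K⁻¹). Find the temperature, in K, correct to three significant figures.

T ≈ 261 K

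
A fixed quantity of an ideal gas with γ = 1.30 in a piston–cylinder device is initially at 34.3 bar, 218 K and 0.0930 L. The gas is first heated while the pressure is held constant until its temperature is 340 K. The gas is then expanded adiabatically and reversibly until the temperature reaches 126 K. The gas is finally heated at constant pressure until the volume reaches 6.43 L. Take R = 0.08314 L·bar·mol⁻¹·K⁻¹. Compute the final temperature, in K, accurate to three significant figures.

Isobaric, so V/T is constant: P₂ = P₁; V₂ = V₁·(T₂/T₁) = 0.1450 L.
Adiabatic (γ = 1.30), T V^(γ−1) and P V^γ constant: P₃ = P₂·(T₃/T₂)^(γ/(γ−1)) = 0.4647 bar; V₃ = V₂·(T₂/T₃)^(1/(γ−1)) = 3.968 L.
Isobaric, so V/T is constant: P₄ = P₃; T₄ = T₃·(V₄/V₃) = 204.2 K.

T₄ ≈ 204 K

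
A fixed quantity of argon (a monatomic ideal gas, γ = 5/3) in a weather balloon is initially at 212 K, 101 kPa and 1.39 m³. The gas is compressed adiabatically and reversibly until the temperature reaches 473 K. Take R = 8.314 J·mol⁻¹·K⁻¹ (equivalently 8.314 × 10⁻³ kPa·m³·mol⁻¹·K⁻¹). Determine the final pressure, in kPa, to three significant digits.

Adiabatic (γ = 5/3), T V^(γ−1) and P V^γ constant: P₂ = P₁·(T₂/T₁)^(γ/(γ−1)) = 751.0 kPa; V₂ = V₁·(T₁/T₂)^(1/(γ−1)) = 0.4171 m³.

P₂ ≈ 751 kPa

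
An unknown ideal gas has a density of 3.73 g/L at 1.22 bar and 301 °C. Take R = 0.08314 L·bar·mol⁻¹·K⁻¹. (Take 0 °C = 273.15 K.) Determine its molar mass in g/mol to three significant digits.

ρ = PM/(RT) ⇒ M = ρRT/P = (3.73 × 0.08314 × 574.1) / 1.22

M ≈ 146 g/mol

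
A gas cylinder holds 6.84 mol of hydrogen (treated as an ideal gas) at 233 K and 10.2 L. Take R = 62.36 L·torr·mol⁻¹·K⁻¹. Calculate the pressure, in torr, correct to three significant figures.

P ≈ 9.74e+03 torr

PV = nRT ⇒ P = nRT/V = (6.84 × 62.36 × 233) / 10.2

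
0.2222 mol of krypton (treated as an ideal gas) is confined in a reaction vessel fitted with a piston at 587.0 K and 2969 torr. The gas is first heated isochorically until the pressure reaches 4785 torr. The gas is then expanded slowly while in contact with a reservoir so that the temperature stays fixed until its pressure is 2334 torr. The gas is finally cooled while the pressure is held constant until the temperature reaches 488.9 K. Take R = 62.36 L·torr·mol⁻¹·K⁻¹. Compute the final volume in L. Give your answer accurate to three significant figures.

From PV = nRT: V₁ = nRT₁/P₁ = 2.740 L.
V constant ⇒ P ∝ T: V₂ = V₁; T₂ = T₁·(P₂/P₁) = 946.0 K.
T constant ⇒ Boyle's law P V = const: T₃ = T₂; V₃ = V₂·(P₂/P₃) = 5.616 L.
P constant ⇒ V ∝ T: P₄ = P₃; V₄ = V₃·(T₄/T₃) = 2.902 L.

V₄ ≈ 2.90 L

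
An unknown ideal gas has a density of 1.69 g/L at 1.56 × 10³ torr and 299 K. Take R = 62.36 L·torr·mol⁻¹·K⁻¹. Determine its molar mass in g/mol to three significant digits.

ρ = PM/(RT) ⇒ M = ρRT/P = (1.69 × 62.36 × 299.0) / 1.56e+03

M ≈ 20.2 g/mol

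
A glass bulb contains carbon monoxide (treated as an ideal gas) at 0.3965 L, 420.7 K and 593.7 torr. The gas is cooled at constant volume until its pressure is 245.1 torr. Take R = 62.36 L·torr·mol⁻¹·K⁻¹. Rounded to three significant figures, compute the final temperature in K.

T₂ ≈ 174 K

Isochoric, so P/T is constant: V₂ = V₁; T₂ = T₁·(P₂/P₁) = 173.7 K.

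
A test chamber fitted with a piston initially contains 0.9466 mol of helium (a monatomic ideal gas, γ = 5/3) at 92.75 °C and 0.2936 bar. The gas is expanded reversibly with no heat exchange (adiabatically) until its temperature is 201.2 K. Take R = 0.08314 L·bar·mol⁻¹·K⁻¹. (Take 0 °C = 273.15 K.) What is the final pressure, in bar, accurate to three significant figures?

P₂ ≈ 0.0658 bar

Convert: T₁ = 365.9 K.
From PV = nRT: V₁ = nRT₁/P₁ = 98.08 L.
Adiabatic (γ = 5/3), T V^(γ−1) and P V^γ constant: P₂ = P₁·(T₂/T₁)^(γ/(γ−1)) = 0.06583 bar; V₂ = V₁·(T₁/T₂)^(1/(γ−1)) = 240.5 L.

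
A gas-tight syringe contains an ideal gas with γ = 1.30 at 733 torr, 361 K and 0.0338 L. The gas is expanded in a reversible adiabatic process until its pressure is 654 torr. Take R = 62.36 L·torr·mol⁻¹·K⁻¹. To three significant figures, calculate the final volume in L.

V₂ ≈ 0.0369 L

Adiabatic (γ = 1.30), T V^(γ−1) and P V^γ constant: T₂ = T₁·(P₂/P₁)^((γ−1)/γ) = 351.6 K; V₂ = V₁·(P₁/P₂)^(1/γ) = 0.03690 L.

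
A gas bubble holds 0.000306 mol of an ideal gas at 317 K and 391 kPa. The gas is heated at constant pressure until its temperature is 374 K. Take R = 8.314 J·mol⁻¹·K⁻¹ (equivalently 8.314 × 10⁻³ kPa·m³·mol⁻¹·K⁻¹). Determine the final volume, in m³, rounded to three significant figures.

V₂ ≈ 2.43e-06 m³

From PV = nRT: V₁ = nRT₁/P₁ = 2.063e-06 m³.
Isobaric, so V/T is constant: P₂ = P₁; V₂ = V₁·(T₂/T₁) = 2.433e-06 m³.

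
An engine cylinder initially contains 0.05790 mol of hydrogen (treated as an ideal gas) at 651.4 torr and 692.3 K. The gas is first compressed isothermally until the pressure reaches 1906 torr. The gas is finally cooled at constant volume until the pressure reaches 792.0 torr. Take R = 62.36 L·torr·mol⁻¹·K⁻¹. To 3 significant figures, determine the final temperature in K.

T₃ ≈ 288 K

From PV = nRT: V₁ = nRT₁/P₁ = 3.837 L.
T constant ⇒ Boyle's law P V = const: T₂ = T₁; V₂ = V₁·(P₁/P₂) = 1.311 L.
V constant ⇒ P ∝ T: V₃ = V₂; T₃ = T₂·(P₃/P₂) = 287.7 K.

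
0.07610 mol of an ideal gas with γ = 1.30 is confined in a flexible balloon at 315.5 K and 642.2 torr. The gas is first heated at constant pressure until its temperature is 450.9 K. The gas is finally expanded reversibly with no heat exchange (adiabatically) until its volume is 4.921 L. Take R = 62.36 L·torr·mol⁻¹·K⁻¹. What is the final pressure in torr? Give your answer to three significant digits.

P₃ ≈ 387 torr

From PV = nRT: V₁ = nRT₁/P₁ = 2.331 L.
P constant ⇒ V ∝ T: P₂ = P₁; V₂ = V₁·(T₂/T₁) = 3.332 L.
Adiabatic (γ = 1.30), T V^(γ−1) and P V^γ constant: T₃ = T₂·(V₂/V₃)^(γ−1) = 401.1 K; P₃ = P₂·(V₂/V₃)^γ = 386.8 torr.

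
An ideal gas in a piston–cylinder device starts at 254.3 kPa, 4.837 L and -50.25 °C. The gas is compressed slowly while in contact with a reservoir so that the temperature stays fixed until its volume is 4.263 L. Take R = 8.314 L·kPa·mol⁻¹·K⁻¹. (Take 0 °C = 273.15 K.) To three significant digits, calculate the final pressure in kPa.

P₂ ≈ 289 kPa

Convert: T₁ = 222.9 K.
Isothermal, so P V is constant: T₂ = T₁; P₂ = P₁·(V₁/V₂) = 288.5 kPa.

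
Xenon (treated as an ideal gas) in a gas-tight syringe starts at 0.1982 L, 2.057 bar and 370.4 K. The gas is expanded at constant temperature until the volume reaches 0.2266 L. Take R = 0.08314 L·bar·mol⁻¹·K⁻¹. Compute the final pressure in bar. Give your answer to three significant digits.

P₂ ≈ 1.80 bar

T constant ⇒ Boyle's law P V = const: T₂ = T₁; P₂ = P₁·(V₁/V₂) = 1.799 bar.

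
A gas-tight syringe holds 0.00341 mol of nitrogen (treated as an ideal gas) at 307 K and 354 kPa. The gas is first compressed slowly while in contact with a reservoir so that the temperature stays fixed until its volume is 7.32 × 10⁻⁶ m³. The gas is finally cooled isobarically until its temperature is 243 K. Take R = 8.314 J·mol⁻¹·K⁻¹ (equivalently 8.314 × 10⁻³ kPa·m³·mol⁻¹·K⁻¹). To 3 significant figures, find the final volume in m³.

V₃ ≈ 5.79e-06 m³

From PV = nRT: V₁ = nRT₁/P₁ = 2.459e-05 m³.
Isothermal, so P V is constant: T₂ = T₁; P₂ = P₁·(V₁/V₂) = 1189 kPa.
Isobaric, so V/T is constant: P₃ = P₂; V₃ = V₂·(T₃/T₂) = 5.794e-06 m³.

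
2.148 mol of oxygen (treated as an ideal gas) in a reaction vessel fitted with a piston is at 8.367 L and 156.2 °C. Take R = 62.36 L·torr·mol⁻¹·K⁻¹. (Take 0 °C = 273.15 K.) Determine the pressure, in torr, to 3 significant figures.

Convert: T = 429.35 K.
PV = nRT ⇒ P = nRT/V = (2.148 × 62.36 × 429.35) / 8.367

P ≈ 6.87e+03 torr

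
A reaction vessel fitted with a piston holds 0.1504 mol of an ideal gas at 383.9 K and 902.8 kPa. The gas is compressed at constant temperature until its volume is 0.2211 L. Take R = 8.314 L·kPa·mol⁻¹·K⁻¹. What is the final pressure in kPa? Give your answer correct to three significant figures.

P₂ ≈ 2.17e+03 kPa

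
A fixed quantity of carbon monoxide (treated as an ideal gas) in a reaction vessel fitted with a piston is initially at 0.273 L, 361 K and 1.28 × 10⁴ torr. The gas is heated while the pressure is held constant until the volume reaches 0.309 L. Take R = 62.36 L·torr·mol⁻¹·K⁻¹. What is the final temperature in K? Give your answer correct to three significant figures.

T₂ ≈ 409 K

P constant ⇒ V ∝ T: P₂ = P₁; T₂ = T₁·(V₂/V₁) = 408.6 K.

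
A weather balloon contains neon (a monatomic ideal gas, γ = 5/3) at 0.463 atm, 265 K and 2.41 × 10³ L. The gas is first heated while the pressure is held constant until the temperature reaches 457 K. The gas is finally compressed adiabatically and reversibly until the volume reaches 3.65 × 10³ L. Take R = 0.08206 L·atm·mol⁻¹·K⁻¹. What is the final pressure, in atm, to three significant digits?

P₃ ≈ 0.575 atm

P constant ⇒ V ∝ T: P₂ = P₁; V₂ = V₁·(T₂/T₁) = 4156 L.
Adiabatic (γ = 5/3), T V^(γ−1) and P V^γ constant: T₃ = T₂·(V₂/V₃)^(γ−1) = 498.3 K; P₃ = P₂·(V₂/V₃)^γ = 0.5749 atm.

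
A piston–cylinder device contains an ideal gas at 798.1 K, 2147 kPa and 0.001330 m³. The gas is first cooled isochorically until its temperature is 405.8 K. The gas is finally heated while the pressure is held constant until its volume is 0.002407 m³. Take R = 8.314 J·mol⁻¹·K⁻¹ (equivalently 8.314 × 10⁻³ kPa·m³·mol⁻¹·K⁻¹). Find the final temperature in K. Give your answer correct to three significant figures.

V constant ⇒ P ∝ T: V₂ = V₁; P₂ = P₁·(T₂/T₁) = 1092 kPa.
Isobaric, so V/T is constant: P₃ = P₂; T₃ = T₂·(V₃/V₂) = 734.4 K.

T₃ ≈ 734 K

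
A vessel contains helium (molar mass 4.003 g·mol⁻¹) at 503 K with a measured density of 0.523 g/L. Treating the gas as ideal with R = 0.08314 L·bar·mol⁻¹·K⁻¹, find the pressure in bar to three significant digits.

P ≈ 5.46 bar

ρ = PM/(RT) ⇒ P = ρRT/M = (0.523 × 0.08314 × 503.0) / 4.003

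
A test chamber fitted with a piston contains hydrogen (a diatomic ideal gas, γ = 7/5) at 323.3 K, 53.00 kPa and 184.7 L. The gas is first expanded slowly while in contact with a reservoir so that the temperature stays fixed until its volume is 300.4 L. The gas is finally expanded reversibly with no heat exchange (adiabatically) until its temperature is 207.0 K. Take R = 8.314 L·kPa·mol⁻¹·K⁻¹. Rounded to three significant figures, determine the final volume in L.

V₃ ≈ 916 L

T constant ⇒ Boyle's law P V = const: T₂ = T₁; P₂ = P₁·(V₁/V₂) = 32.59 kPa.
Adiabatic (γ = 7/5), T V^(γ−1) and P V^γ constant: P₃ = P₂·(T₃/T₂)^(γ/(γ−1)) = 6.844 kPa; V₃ = V₂·(T₂/T₃)^(1/(γ−1)) = 915.8 L.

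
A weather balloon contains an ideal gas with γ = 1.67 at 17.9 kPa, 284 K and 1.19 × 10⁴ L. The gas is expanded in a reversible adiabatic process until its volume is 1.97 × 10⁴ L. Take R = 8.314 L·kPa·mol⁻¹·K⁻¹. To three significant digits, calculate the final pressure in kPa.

Adiabatic (γ = 1.67), T V^(γ−1) and P V^γ constant: T₂ = T₁·(V₁/V₂)^(γ−1) = 202.6 K; P₂ = P₁·(V₁/V₂)^γ = 7.714 kPa.

P₂ ≈ 7.71 kPa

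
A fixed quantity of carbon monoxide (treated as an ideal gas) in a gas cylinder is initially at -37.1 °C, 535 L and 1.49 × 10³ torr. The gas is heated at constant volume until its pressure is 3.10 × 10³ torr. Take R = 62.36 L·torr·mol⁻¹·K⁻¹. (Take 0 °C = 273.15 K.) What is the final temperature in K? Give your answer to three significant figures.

Convert: T₁ = 236.0 K.
V constant ⇒ P ∝ T: V₂ = V₁; T₂ = T₁·(P₂/P₁) = 491.1 K.

T₂ ≈ 491 K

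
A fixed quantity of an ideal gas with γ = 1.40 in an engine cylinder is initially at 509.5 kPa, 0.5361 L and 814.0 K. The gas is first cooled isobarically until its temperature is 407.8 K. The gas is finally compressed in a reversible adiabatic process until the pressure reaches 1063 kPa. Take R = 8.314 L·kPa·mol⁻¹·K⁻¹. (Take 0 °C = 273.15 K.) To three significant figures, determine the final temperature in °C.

P constant ⇒ V ∝ T: P₂ = P₁; V₂ = V₁·(T₂/T₁) = 0.2686 L.
Adiabatic (γ = 1.40), T V^(γ−1) and P V^γ constant: T₃ = T₂·(P₃/P₂)^((γ−1)/γ) = 503.2 K; V₃ = V₂·(P₂/P₃)^(1/γ) = 0.1588 L.

T₃ ≈ 230 °C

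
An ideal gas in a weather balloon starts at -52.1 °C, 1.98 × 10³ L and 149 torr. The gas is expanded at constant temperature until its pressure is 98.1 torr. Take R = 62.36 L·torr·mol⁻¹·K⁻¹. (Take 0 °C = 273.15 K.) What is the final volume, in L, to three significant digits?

V₂ ≈ 3.01e+03 L

Convert: T₁ = 221.0 K.
Isothermal, so P V is constant: T₂ = T₁; V₂ = V₁·(P₁/P₂) = 3007 L.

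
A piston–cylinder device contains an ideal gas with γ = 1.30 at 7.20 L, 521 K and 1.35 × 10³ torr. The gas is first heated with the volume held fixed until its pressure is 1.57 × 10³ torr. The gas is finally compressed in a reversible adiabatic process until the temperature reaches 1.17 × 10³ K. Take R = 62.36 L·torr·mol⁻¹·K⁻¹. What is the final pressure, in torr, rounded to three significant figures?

P₃ ≈ 2.72e+04 torr

V constant ⇒ P ∝ T: V₂ = V₁; T₂ = T₁·(P₂/P₁) = 605.9 K.
Adiabatic (γ = 1.30), T V^(γ−1) and P V^γ constant: P₃ = P₂·(T₃/T₂)^(γ/(γ−1)) = 2.718e+04 torr; V₃ = V₂·(T₂/T₃)^(1/(γ−1)) = 0.8030 L.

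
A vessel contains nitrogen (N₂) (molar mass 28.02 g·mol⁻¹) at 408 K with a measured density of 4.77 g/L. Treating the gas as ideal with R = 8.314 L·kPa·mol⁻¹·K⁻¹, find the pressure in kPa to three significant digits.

ρ = PM/(RT) ⇒ P = ρRT/M = (4.77 × 8.314 × 408.0) / 28.02

P ≈ 577 kPa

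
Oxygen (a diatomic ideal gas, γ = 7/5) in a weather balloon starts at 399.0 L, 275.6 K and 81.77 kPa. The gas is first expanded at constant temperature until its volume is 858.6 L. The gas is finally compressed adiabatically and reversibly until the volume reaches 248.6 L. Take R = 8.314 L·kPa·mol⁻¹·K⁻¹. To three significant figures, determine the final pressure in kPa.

P₃ ≈ 215 kPa

Isothermal, so P V is constant: T₂ = T₁; P₂ = P₁·(V₁/V₂) = 38.00 kPa.
Adiabatic (γ = 7/5), T V^(γ−1) and P V^γ constant: T₃ = T₂·(V₂/V₃)^(γ−1) = 452.5 K; P₃ = P₂·(V₂/V₃)^γ = 215.5 kPa.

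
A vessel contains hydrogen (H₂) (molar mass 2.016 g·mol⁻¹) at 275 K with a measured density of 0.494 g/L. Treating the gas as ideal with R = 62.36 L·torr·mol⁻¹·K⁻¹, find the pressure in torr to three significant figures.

P ≈ 4.20e+03 torr

ρ = PM/(RT) ⇒ P = ρRT/M = (0.494 × 62.36 × 275.0) / 2.016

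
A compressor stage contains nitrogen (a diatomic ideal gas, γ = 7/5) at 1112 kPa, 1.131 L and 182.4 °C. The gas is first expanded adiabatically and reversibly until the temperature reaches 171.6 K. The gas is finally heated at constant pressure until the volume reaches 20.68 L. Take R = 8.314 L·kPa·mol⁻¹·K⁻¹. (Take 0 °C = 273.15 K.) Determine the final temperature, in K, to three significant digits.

T₃ ≈ 273 K

Convert: T₁ = 455.5 K.
Adiabatic (γ = 7/5), T V^(γ−1) and P V^γ constant: P₂ = P₁·(T₂/T₁)^(γ/(γ−1)) = 36.48 kPa; V₂ = V₁·(T₁/T₂)^(1/(γ−1)) = 12.99 L.
P constant ⇒ V ∝ T: P₃ = P₂; T₃ = T₂·(V₃/V₂) = 273.2 K.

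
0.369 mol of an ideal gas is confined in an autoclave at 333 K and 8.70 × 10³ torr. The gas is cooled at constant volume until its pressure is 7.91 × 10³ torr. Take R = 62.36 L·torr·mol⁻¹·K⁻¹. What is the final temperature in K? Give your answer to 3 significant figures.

T₂ ≈ 303 K

From PV = nRT: V₁ = nRT₁/P₁ = 0.8808 L.
Isochoric, so P/T is constant: V₂ = V₁; T₂ = T₁·(P₂/P₁) = 302.8 K.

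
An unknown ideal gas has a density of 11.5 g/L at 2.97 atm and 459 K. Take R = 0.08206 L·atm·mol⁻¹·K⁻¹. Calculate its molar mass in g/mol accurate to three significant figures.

M ≈ 146 g/mol

ρ = PM/(RT) ⇒ M = ρRT/P = (11.5 × 0.08206 × 459.0) / 2.97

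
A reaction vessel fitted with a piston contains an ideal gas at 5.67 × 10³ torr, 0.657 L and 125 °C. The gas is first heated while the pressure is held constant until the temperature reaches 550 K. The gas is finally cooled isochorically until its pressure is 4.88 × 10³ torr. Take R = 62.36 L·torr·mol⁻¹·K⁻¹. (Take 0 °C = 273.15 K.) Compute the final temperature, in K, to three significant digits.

T₃ ≈ 473 K

Convert: T₁ = 398.1 K.
Isobaric, so V/T is constant: P₂ = P₁; V₂ = V₁·(T₂/T₁) = 0.9076 L.
V constant ⇒ P ∝ T: V₃ = V₂; T₃ = T₂·(P₃/P₂) = 473.4 K.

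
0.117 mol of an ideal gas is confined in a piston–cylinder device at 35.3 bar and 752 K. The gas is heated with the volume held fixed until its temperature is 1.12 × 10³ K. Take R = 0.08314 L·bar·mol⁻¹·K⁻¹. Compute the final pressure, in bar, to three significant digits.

From PV = nRT: V₁ = nRT₁/P₁ = 0.2072 L.
Isochoric, so P/T is constant: V₂ = V₁; P₂ = P₁·(T₂/T₁) = 52.57 bar.

P₂ ≈ 52.6 bar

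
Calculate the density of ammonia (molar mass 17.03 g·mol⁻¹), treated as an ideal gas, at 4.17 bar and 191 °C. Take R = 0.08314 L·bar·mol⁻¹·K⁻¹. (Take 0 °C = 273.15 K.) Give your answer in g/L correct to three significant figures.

ρ ≈ 1.84 g/L

ρ = PM/(RT) = (4.17 × 17.03) / (0.08314 × 464.1)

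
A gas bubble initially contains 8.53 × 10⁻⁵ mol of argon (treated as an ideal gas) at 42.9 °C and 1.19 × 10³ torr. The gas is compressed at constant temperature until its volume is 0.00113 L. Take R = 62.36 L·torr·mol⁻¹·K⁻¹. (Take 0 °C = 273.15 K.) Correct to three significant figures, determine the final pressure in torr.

P₂ ≈ 1.49e+03 torr

Convert: T₁ = 316.0 K.
From PV = nRT: V₁ = nRT₁/P₁ = 0.001413 L.
T constant ⇒ Boyle's law P V = const: T₂ = T₁; P₂ = P₁·(V₁/V₂) = 1488 torr.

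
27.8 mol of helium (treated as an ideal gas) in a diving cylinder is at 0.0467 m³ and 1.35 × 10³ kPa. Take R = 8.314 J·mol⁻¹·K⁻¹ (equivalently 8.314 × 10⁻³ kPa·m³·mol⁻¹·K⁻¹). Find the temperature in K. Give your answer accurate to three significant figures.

PV = nRT ⇒ T = PV/(nR) = (1.35e+03 × 0.0467) / (27.8 × 8.314 × 10⁻³)

T ≈ 273 K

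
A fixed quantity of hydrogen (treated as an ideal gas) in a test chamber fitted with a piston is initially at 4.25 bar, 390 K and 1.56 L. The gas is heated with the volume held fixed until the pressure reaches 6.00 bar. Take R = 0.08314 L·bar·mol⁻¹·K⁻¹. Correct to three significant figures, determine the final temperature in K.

T₂ ≈ 551 K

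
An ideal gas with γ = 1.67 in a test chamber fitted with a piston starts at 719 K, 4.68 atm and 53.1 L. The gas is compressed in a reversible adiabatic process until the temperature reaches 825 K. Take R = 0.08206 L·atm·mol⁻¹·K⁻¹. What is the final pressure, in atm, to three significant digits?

Adiabatic (γ = 1.67), T V^(γ−1) and P V^γ constant: P₂ = P₁·(T₂/T₁)^(γ/(γ−1)) = 6.593 atm; V₂ = V₁·(T₁/T₂)^(1/(γ−1)) = 43.25 L.

P₂ ≈ 6.59 atm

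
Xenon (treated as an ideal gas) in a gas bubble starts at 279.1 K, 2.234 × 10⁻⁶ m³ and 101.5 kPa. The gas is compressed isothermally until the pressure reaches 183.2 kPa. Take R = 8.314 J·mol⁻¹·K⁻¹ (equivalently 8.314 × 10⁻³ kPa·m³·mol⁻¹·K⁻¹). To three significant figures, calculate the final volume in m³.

T constant ⇒ Boyle's law P V = const: T₂ = T₁; V₂ = V₁·(P₁/P₂) = 1.238e-06 m³.

V₂ ≈ 1.24e-06 m³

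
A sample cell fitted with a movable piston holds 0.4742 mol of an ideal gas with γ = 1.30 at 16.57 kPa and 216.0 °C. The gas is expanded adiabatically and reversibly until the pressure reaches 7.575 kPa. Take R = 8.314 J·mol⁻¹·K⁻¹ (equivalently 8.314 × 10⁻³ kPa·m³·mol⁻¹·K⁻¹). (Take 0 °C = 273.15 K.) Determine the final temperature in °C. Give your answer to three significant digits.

T₂ ≈ 135 °C

Convert: T₁ = 489.1 K.
From PV = nRT: V₁ = nRT₁/P₁ = 0.1164 m³.
Adiabatic (γ = 1.30), T V^(γ−1) and P V^γ constant: T₂ = T₁·(P₂/P₁)^((γ−1)/γ) = 408.3 K; V₂ = V₁·(P₁/P₂)^(1/γ) = 0.2125 m³.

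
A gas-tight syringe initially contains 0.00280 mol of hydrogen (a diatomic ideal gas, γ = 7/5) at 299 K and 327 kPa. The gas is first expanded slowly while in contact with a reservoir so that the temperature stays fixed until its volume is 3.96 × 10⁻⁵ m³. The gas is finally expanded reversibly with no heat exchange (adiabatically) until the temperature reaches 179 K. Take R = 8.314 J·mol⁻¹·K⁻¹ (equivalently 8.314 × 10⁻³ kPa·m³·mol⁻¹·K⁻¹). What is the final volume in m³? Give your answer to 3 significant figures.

V₃ ≈ 0.000143 m³

From PV = nRT: V₁ = nRT₁/P₁ = 2.129e-05 m³.
Isothermal, so P V is constant: T₂ = T₁; P₂ = P₁·(V₁/V₂) = 175.8 kPa.
Reversible adiabatic, γ = 7/5: P₃ = P₂·(T₃/T₂)^(γ/(γ−1)) = 29.18 kPa; V₃ = V₂·(T₂/T₃)^(1/(γ−1)) = 0.0001428 m³.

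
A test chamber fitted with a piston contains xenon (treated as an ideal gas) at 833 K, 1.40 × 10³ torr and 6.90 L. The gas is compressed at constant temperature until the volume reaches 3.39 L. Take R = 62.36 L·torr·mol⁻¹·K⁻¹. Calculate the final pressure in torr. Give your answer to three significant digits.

P₂ ≈ 2.85e+03 torr

Isothermal, so P V is constant: T₂ = T₁; P₂ = P₁·(V₁/V₂) = 2850 torr.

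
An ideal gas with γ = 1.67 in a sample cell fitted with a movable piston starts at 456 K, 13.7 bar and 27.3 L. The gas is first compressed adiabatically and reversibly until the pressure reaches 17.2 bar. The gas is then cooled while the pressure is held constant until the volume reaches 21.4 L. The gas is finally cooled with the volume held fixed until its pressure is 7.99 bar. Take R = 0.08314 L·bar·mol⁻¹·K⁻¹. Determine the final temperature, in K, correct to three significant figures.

Reversible adiabatic, γ = 1.67: T₂ = T₁·(P₂/P₁)^((γ−1)/γ) = 499.6 K; V₂ = V₁·(P₁/P₂)^(1/γ) = 23.82 L.
Isobaric, so V/T is constant: P₃ = P₂; T₃ = T₂·(V₃/V₂) = 448.8 K.
V constant ⇒ P ∝ T: V₄ = V₃; T₄ = T₃·(P₄/P₃) = 208.5 K.

T₄ ≈ 208 K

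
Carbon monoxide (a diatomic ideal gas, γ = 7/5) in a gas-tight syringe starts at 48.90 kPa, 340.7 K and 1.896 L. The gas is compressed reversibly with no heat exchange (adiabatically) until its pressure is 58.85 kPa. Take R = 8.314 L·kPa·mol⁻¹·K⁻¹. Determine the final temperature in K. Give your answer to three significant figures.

Adiabatic (γ = 7/5), T V^(γ−1) and P V^γ constant: T₂ = T₁·(P₂/P₁)^((γ−1)/γ) = 359.2 K; V₂ = V₁·(P₁/P₂)^(1/γ) = 1.661 L.

T₂ ≈ 359 K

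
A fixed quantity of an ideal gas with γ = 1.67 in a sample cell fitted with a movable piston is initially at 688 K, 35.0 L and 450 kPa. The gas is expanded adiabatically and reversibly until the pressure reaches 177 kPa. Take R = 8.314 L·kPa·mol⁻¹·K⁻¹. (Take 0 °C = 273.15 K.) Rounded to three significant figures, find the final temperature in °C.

T₂ ≈ 200 °C

Reversible adiabatic, γ = 1.67: T₂ = T₁·(P₂/P₁)^((γ−1)/γ) = 473.2 K; V₂ = V₁·(P₁/P₂)^(1/γ) = 61.20 L.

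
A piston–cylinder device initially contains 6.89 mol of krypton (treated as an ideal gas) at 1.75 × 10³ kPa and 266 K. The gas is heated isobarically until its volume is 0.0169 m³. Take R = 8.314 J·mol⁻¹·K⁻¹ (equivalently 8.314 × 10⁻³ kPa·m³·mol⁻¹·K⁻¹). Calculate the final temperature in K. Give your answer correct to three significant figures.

T₂ ≈ 516 K

From PV = nRT: V₁ = nRT₁/P₁ = 0.008707 m³.
P constant ⇒ V ∝ T: P₂ = P₁; T₂ = T₁·(V₂/V₁) = 516.3 K.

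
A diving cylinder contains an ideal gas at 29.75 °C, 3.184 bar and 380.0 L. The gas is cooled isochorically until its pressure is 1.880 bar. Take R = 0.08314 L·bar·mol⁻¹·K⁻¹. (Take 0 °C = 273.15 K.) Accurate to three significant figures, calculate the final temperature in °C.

Convert: T₁ = 302.9 K.
V constant ⇒ P ∝ T: V₂ = V₁; T₂ = T₁·(P₂/P₁) = 178.8 K.

T₂ ≈ -94.3 °C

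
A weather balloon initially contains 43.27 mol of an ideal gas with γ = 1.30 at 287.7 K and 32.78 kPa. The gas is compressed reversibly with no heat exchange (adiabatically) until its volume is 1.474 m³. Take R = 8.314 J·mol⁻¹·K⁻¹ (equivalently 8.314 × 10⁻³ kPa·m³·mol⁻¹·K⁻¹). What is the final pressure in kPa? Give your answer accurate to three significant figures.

P₂ ≈ 88.2 kPa

From PV = nRT: V₁ = nRT₁/P₁ = 3.157 m³.
Adiabatic (γ = 1.30), T V^(γ−1) and P V^γ constant: T₂ = T₁·(V₁/V₂)^(γ−1) = 361.6 K; P₂ = P₁·(V₁/V₂)^γ = 88.24 kPa.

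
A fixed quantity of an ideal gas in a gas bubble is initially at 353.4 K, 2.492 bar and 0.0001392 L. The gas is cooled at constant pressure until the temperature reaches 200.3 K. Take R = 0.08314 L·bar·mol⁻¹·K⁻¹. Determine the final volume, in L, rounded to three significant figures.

V₂ ≈ 7.89e-05 L

P constant ⇒ V ∝ T: P₂ = P₁; V₂ = V₁·(T₂/T₁) = 7.890e-05 L.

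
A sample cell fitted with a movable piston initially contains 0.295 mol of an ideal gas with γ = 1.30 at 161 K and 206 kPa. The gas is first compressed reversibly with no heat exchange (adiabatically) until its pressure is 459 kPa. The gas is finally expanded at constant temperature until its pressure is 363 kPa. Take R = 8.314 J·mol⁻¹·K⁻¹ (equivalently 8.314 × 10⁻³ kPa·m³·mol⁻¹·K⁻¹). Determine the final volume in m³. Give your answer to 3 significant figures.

From PV = nRT: V₁ = nRT₁/P₁ = 0.001917 m³.
Adiabatic (γ = 1.30), T V^(γ−1) and P V^γ constant: T₂ = T₁·(P₂/P₁)^((γ−1)/γ) = 193.7 K; V₂ = V₁·(P₁/P₂)^(1/γ) = 0.001035 m³.
T constant ⇒ Boyle's law P V = const: T₃ = T₂; V₃ = V₂·(P₂/P₃) = 0.001309 m³.

V₃ ≈ 0.00131 m³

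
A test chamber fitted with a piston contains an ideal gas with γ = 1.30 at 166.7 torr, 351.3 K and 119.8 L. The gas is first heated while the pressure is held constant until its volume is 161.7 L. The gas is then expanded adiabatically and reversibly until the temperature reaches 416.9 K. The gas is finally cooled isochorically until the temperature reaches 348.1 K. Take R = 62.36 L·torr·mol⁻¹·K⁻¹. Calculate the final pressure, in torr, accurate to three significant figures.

P₄ ≈ 79.7 torr

P constant ⇒ V ∝ T: P₂ = P₁; T₂ = T₁·(V₂/V₁) = 474.2 K.
Reversible adiabatic, γ = 1.30: P₃ = P₂·(T₃/T₂)^(γ/(γ−1)) = 95.43 torr; V₃ = V₂·(T₂/T₃)^(1/(γ−1)) = 248.3 L.
Isochoric, so P/T is constant: V₄ = V₃; P₄ = P₃·(T₄/T₃) = 79.69 torr.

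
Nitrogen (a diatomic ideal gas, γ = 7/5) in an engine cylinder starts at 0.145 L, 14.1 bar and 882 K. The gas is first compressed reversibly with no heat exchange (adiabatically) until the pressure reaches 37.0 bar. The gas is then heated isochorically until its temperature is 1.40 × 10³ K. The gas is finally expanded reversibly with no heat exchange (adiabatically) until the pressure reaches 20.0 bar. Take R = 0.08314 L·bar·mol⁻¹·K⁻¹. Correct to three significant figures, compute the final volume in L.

Adiabatic (γ = 7/5), T V^(γ−1) and P V^γ constant: T₂ = T₁·(P₂/P₁)^((γ−1)/γ) = 1162 K; V₂ = V₁·(P₁/P₂)^(1/γ) = 0.07279 L.
Isochoric, so P/T is constant: V₃ = V₂; P₃ = P₂·(T₃/T₂) = 44.58 bar.
Reversible adiabatic, γ = 7/5: T₄ = T₃·(P₄/P₃)^((γ−1)/γ) = 1113 K; V₄ = V₃·(P₃/P₄)^(1/γ) = 0.1290 L.

V₄ ≈ 0.129 L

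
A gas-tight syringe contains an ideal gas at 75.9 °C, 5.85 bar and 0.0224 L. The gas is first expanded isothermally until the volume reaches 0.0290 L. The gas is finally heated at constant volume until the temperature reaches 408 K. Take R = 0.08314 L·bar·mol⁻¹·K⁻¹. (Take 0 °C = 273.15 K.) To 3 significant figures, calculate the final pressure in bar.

Convert: T₁ = 349.0 K.
T constant ⇒ Boyle's law P V = const: T₂ = T₁; P₂ = P₁·(V₁/V₂) = 4.519 bar.
V constant ⇒ P ∝ T: V₃ = V₂; P₃ = P₂·(T₃/T₂) = 5.282 bar.

P₃ ≈ 5.28 bar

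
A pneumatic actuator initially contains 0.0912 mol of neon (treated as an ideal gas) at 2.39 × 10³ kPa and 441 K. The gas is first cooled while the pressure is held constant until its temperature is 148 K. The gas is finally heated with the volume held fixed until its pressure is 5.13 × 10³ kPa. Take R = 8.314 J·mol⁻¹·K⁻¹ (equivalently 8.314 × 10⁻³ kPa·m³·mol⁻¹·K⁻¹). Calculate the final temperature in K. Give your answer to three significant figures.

From PV = nRT: V₁ = nRT₁/P₁ = 0.0001399 m³.
Isobaric, so V/T is constant: P₂ = P₁; V₂ = V₁·(T₂/T₁) = 4.695e-05 m³.
V constant ⇒ P ∝ T: V₃ = V₂; T₃ = T₂·(P₃/P₂) = 317.7 K.

T₃ ≈ 318 K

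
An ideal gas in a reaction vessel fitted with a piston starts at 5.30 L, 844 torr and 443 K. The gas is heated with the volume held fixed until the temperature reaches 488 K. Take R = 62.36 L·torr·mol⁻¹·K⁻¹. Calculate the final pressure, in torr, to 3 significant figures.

Isochoric, so P/T is constant: V₂ = V₁; P₂ = P₁·(T₂/T₁) = 929.7 torr.

P₂ ≈ 930 torr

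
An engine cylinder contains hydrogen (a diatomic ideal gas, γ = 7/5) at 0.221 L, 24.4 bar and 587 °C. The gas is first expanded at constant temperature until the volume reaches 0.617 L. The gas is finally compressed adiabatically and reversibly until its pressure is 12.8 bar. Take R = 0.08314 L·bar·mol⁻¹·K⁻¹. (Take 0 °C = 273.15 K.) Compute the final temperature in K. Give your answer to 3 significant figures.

Convert: T₁ = 860.1 K.
T constant ⇒ Boyle's law P V = const: T₂ = T₁; P₂ = P₁·(V₁/V₂) = 8.740 bar.
Reversible adiabatic, γ = 7/5: T₃ = T₂·(P₃/P₂)^((γ−1)/γ) = 959.2 K; V₃ = V₂·(P₂/P₃)^(1/γ) = 0.4698 L.

T₃ ≈ 959 K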